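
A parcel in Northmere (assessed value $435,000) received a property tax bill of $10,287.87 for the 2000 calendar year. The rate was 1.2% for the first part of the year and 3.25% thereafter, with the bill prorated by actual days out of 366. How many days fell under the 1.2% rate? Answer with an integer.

Let d = days at the first rate; then 366 − d days at the second rate.
$435,000 × [1.2%·d + 3.25%·(366−d)] / 366 = $10,287.87
Solving gives d = 158, so the new rate took effect on 7 Jun 2000.

158 days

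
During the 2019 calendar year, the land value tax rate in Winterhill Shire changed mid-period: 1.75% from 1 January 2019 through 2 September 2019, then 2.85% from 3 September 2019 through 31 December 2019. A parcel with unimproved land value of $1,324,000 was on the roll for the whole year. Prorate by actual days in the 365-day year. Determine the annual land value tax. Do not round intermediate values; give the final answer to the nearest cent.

1 January – 2 September 2019: 245 days at 1.75% → $1,324,000 × 1.75% × 245/365 = $15,552.4658
3 September – 31 December 2019: 120 days at 2.85% → $1,324,000 × 2.85% × 120/365 = $12,405.6986
Total = $27,958.1644

$27,958.16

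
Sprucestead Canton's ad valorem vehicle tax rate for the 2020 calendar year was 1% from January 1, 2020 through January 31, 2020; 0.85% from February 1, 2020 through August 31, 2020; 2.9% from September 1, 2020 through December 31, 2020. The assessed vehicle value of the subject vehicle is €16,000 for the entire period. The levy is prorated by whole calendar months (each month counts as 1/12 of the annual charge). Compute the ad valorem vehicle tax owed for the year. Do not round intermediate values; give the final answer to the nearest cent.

€247.33

January 1 – January 31, 2020: 1 month at 1% → €16,000 × 1% × 1/12 = €13.3333
February 1 – August 31, 2020: 7 months at 0.85% → €16,000 × 0.85% × 7/12 = €79.3333
September 1 – December 31, 2020: 4 months at 2.9% → €16,000 × 2.9% × 4/12 = €154.6667
Total = €247.3333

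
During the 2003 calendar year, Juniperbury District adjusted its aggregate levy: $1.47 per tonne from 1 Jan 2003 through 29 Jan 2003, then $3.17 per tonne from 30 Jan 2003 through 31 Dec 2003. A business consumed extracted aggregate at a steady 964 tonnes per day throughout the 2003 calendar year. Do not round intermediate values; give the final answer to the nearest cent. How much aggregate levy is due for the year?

1 Jan – 29 Jan 2003: 29 days × 964 tonnes/day = 27,956 tonnes at $1.47/tonne → $41,095.32
30 Jan – 31 Dec 2003: 336 days × 964 tonnes/day = 323,904 tonnes at $3.17/tonne → $1,026,775.68

$1,067,871.00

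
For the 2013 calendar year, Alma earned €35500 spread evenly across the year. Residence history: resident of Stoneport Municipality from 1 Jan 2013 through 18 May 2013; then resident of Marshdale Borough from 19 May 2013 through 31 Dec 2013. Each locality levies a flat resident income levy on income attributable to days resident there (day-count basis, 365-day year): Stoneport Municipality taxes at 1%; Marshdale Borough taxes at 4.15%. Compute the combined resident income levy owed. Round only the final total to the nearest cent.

€1050.46

Stoneport Municipality, 1 Jan – 18 May 2013: 138 days → €35500 × 1% × 138/365 = €134.2192
Marshdale Borough, 19 May – 31 Dec 2013: 227 days → €35500 × 4.15% × 227/365 = €916.2404
Total = €1050.4596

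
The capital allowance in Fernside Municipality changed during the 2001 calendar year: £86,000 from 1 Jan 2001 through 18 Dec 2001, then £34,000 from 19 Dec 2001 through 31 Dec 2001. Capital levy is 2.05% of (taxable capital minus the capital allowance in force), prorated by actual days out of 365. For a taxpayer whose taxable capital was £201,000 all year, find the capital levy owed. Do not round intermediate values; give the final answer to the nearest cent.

£2,395.47

1 Jan – 18 Dec 2001: 352 days, exemption £86,000 → (£201,000 − £86,000) × 2.05% × 352/365 = £2,273.5342
19 Dec – 31 Dec 2001: 13 days, exemption £34,000 → (£201,000 − £34,000) × 2.05% × 13/365 = £121.9329
Total = £2,395.4671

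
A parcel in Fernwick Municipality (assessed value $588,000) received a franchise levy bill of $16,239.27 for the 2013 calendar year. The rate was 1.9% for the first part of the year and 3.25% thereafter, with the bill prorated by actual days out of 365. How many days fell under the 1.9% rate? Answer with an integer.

132 days

Let d = days at the first rate; then 365 − d days at the second rate.
$588,000 × [1.9%·d + 3.25%·(365−d)] / 365 = $16,239.27
Solving gives d = 132, so the new rate took effect on 13 May 2013.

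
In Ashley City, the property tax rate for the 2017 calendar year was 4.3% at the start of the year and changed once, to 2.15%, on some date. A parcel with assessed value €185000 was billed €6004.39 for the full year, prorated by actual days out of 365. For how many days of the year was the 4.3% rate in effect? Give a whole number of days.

Let d = days at the first rate; then 365 − d days at the second rate.
€185000 × [4.3%·d + 2.15%·(365−d)] / 365 = €6004.39
Solving gives d = 186, so the new rate took effect on 6 Jul 2017.

186 days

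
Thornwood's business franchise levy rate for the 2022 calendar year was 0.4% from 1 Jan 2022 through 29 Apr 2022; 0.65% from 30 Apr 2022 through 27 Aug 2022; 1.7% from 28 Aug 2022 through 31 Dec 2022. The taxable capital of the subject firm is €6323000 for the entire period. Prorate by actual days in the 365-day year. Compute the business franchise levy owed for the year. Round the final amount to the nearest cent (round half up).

€58864.53

1 Jan – 29 Apr 2022: 119 days at 0.4% → €6323000 × 0.4% × 119/365 = €8245.8849
30 Apr – 27 Aug 2022: 120 days at 0.65% → €6323000 × 0.65% × 120/365 = €13512.1644
28 Aug – 31 Dec 2022: 126 days at 1.7% → €6323000 × 1.7% × 126/365 = €37106.4822
Total = €58864.5315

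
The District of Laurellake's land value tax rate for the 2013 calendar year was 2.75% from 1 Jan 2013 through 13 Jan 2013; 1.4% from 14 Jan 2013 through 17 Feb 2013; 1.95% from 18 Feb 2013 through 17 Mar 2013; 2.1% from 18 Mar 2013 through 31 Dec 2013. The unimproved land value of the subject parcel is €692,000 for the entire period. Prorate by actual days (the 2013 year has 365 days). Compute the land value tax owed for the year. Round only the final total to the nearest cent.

€14,148.08

1 Jan – 13 Jan 2013: 13 days at 2.75% → €692,000 × 2.75% × 13/365 = €677.7808
14 Jan – 17 Feb 2013: 35 days at 1.4% → €692,000 × 1.4% × 35/365 = €928.9863
18 Feb – 17 Mar 2013: 28 days at 1.95% → €692,000 × 1.95% × 28/365 = €1,035.1562
18 Mar – 31 Dec 2013: 289 days at 2.1% → €692,000 × 2.1% × 289/365 = €11,506.1589
Total = €14,148.0822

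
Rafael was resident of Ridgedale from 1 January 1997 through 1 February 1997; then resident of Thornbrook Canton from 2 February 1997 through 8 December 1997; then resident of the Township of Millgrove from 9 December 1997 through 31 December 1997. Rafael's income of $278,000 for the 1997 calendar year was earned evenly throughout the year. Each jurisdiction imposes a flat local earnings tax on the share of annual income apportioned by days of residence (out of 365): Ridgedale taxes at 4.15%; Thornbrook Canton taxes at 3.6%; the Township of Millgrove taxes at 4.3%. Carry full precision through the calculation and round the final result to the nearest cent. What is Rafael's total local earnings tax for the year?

$10,264.67

Ridgedale, 1 January – 1 February 1997: 32 days → $278,000 × 4.15% × 32/365 = $1,011.4630
Thornbrook Canton, 2 February – 8 December 1997: 310 days → $278,000 × 3.6% × 310/365 = $8,499.9452
The Township of Millgrove, 9 December – 31 December 1997: 23 days → $278,000 × 4.3% × 23/365 = $753.2658
Total = $10,264.6740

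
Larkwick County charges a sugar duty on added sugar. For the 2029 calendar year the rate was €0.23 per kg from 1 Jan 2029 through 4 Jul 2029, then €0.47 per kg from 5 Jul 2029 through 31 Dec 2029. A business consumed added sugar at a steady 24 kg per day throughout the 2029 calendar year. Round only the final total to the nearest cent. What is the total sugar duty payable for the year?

€3051.60

1 Jan – 4 Jul 2029: 185 days × 24 kg/day = 4,440 kg at €0.23/kg → €1021.20
5 Jul – 31 Dec 2029: 180 days × 24 kg/day = 4,320 kg at €0.47/kg → €2030.40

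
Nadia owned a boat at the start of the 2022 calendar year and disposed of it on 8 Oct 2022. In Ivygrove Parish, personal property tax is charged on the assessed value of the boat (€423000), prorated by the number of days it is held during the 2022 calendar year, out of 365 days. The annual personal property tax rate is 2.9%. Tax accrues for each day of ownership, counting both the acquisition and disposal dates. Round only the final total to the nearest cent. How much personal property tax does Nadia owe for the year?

Days held (1 Jan – 8 Oct 2022): 281 out of 365
Tax = €423000 × 2.9% × 281/365 = €9443.9096

€9443.91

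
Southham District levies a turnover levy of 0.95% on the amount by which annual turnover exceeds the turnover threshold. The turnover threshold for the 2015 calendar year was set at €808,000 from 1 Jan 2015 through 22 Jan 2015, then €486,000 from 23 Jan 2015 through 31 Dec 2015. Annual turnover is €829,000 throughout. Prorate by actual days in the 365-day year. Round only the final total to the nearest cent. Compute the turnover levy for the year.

€3,074.12

1 Jan – 22 Jan 2015: 22 days, exemption €808,000 → (€829,000 − €808,000) × 0.95% × 22/365 = €12.0247
23 Jan – 31 Dec 2015: 343 days, exemption €486,000 → (€829,000 − €486,000) × 0.95% × 343/365 = €3,062.0973
Total = €3,074.1219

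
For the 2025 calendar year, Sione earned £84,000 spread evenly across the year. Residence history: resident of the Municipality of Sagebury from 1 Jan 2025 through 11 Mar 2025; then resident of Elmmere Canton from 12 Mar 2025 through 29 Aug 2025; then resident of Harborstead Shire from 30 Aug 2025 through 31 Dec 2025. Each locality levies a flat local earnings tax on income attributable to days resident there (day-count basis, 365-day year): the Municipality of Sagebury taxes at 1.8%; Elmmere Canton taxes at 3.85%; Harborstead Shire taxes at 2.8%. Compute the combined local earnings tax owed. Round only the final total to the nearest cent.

£2,604.12

The Municipality of Sagebury, 1 Jan – 11 Mar 2025: 70 days → £84,000 × 1.8% × 70/365 = £289.9726
Elmmere Canton, 12 Mar – 29 Aug 2025: 171 days → £84,000 × 3.85% × 171/365 = £1,515.1068
Harborstead Shire, 30 Aug – 31 Dec 2025: 124 days → £84,000 × 2.8% × 124/365 = £799.0356
Total = £2,604.1151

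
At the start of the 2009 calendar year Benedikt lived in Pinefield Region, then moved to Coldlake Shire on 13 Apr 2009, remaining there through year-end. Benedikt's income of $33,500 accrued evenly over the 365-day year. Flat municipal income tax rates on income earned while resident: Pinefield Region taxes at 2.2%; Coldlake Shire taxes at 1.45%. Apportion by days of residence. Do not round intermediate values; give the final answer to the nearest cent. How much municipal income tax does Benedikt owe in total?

$555.96

Pinefield Region, 1 Jan – 12 Apr 2009: 102 days → $33,500 × 2.2% × 102/365 = $205.9562
Coldlake Shire, 13 Apr – 31 Dec 2009: 263 days → $33,500 × 1.45% × 263/365 = $350.0062
Total = $555.9623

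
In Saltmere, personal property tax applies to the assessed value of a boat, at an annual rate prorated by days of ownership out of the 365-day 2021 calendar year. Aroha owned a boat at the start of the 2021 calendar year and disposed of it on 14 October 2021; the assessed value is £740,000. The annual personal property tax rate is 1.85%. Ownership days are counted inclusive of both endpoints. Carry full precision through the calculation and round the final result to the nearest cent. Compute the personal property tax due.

£10,764.47

Days held (1 January – 14 October 2021): 287 out of 365
Tax = £740,000 × 1.85% × 287/365 = £10,764.4658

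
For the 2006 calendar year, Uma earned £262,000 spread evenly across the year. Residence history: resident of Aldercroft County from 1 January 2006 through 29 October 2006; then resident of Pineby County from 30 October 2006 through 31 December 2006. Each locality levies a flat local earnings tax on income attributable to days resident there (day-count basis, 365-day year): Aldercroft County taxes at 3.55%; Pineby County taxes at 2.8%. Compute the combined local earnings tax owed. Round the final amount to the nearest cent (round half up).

£8,961.84

Aldercroft County, 1 January – 29 October 2006: 302 days → £262,000 × 3.55% × 302/365 = £7,695.6219
Pineby County, 30 October – 31 December 2006: 63 days → £262,000 × 2.8% × 63/365 = £1,266.2137
Total = £8,961.8356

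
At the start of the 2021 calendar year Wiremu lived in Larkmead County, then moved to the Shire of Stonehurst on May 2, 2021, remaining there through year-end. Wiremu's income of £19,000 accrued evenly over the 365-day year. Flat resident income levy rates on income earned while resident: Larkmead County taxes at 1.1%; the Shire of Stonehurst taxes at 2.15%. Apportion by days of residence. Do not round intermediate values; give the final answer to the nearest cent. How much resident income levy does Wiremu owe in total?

£342.36

Larkmead County, January 1 – May 1, 2021: 121 days → £19,000 × 1.1% × 121/365 = £69.2849
The Shire of Stonehurst, May 2 – December 31, 2021: 244 days → £19,000 × 2.15% × 244/365 = £273.0795
Total = £342.3644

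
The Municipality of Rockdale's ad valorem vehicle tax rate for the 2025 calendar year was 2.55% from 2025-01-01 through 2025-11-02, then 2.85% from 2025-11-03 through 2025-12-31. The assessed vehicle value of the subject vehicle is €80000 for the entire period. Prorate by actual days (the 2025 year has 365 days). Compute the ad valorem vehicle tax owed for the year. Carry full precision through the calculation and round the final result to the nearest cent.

2025-01-01 to 2025-11-02: 306 days at 2.55% → €80000 × 2.55% × 306/365 = €1710.2466
2025-11-03 to 2025-12-31: 59 days at 2.85% → €80000 × 2.85% × 59/365 = €368.5479
Total = €2078.7945

€2078.79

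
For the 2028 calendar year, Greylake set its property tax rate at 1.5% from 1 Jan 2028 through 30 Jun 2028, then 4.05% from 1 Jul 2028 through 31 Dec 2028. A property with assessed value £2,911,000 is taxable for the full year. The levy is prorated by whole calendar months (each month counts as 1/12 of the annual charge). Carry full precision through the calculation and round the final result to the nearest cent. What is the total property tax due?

£80,780.25

1 Jan – 30 Jun 2028: 6 months at 1.5% → £2,911,000 × 1.5% × 6/12 = £21,832.5000
1 Jul – 31 Dec 2028: 6 months at 4.05% → £2,911,000 × 4.05% × 6/12 = £58,947.7500
Total = £80,780.2500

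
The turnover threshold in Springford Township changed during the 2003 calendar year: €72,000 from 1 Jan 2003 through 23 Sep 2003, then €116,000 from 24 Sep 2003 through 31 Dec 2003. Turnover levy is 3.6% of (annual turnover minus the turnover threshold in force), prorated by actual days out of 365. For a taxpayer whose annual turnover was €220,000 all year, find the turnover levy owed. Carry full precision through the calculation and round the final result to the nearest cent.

1 Jan – 23 Sep 2003: 266 days, exemption €72,000 → (€220,000 − €72,000) × 3.6% × 266/365 = €3,882.8712
24 Sep – 31 Dec 2003: 99 days, exemption €116,000 → (€220,000 − €116,000) × 3.6% × 99/365 = €1,015.4959
Total = €4,898.3671

€4,898.37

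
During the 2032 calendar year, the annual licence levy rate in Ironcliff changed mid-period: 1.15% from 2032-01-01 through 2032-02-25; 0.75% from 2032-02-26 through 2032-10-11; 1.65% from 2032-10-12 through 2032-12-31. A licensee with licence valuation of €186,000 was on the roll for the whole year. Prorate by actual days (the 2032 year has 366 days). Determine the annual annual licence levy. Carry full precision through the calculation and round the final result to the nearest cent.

€1,879.31

2032-01-01 to 2032-02-25: 56 days at 1.15% → €186,000 × 1.15% × 56/366 = €327.2787
2032-02-26 to 2032-10-11: 229 days at 0.75% → €186,000 × 0.75% × 229/366 = €872.8279
2032-10-12 to 2032-12-31: 81 days at 1.65% → €186,000 × 1.65% × 81/366 = €679.2049
Total = €1,879.3115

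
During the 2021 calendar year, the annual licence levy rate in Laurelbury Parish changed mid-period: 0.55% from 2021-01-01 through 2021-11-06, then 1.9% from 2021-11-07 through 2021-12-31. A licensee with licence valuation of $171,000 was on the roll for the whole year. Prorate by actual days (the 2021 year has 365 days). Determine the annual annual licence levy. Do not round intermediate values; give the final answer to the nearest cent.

$1,288.36

2021-01-01 to 2021-11-06: 310 days at 0.55% → $171,000 × 0.55% × 310/365 = $798.7808
2021-11-07 to 2021-12-31: 55 days at 1.9% → $171,000 × 1.9% × 55/365 = $489.5753
Total = $1,288.3562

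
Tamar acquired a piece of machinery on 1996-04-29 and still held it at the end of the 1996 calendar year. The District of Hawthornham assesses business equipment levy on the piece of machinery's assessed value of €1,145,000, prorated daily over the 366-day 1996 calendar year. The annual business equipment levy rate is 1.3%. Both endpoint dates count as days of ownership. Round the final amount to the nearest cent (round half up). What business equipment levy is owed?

Days held (1996-04-29 to 1996-12-31): 247 out of 366
Tax = €1,145,000 × 1.3% × 247/366 = €10,045.3415

€10,045.34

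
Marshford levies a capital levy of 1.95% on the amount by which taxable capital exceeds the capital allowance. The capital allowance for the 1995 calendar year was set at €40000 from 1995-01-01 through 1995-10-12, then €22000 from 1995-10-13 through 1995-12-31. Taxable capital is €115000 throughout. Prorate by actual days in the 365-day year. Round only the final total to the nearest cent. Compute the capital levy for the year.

€1539.43

1995-01-01 to 1995-10-12: 285 days, exemption €40000 → (€115000 − €40000) × 1.95% × 285/365 = €1141.9521
1995-10-13 to 1995-12-31: 80 days, exemption €22000 → (€115000 − €22000) × 1.95% × 80/365 = €397.4795
Total = €1539.4315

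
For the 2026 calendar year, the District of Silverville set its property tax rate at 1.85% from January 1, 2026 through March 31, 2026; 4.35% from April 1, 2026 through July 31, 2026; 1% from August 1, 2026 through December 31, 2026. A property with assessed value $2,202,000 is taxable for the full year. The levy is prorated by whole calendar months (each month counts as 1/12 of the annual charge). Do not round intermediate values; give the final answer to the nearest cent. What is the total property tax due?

$51,288.25

January 1 – March 31, 2026: 3 months at 1.85% → $2,202,000 × 1.85% × 3/12 = $10,184.2500
April 1 – July 31, 2026: 4 months at 4.35% → $2,202,000 × 4.35% × 4/12 = $31,929.0000
August 1 – December 31, 2026: 5 months at 1% → $2,202,000 × 1% × 5/12 = $9,175.0000
Total = $51,288.2500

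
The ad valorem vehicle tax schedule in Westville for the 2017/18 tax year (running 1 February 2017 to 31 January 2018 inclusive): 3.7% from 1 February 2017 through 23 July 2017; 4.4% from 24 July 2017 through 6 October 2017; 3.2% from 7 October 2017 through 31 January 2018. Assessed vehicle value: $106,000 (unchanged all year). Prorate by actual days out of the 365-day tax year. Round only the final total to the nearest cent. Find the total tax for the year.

1 February – 23 July 2017: 173 days at 3.7% → $106,000 × 3.7% × 173/365 = $1,858.9205
24 July – 6 October 2017: 75 days at 4.4% → $106,000 × 4.4% × 75/365 = $958.3562
7 October 2017 – 31 January 2018: 117 days at 3.2% → $106,000 × 3.2% × 117/365 = $1,087.2986
Total = $3,904.5753

$3,904.58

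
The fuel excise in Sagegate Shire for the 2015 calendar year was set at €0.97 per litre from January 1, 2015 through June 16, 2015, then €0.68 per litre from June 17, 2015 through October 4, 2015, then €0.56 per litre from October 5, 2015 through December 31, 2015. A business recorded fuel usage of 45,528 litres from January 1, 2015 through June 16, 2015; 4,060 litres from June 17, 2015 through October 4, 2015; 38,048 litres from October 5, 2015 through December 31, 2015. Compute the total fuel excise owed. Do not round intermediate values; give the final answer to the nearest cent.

January 1 – June 16, 2015: 45,528 litres at €0.97/litre → €44162.16
June 17 – October 4, 2015: 4,060 litres at €0.68/litre → €2760.80
October 5 – December 31, 2015: 38,048 litres at €0.56/litre → €21306.88

€68229.84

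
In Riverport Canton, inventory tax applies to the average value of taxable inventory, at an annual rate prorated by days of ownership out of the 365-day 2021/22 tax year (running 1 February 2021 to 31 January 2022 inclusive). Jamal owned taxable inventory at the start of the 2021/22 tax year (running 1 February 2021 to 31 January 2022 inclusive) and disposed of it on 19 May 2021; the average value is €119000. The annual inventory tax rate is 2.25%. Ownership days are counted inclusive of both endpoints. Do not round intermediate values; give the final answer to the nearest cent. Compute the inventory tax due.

€792.25

Days held (1 February – 19 May 2021): 108 out of 365
Tax = €119000 × 2.25% × 108/365 = €792.2466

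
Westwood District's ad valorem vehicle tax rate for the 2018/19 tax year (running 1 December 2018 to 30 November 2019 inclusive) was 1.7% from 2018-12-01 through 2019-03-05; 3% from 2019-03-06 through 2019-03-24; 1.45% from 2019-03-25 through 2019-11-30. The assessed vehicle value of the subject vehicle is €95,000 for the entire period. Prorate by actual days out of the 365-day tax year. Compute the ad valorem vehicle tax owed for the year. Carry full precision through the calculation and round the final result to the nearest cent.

€1,515.97

2018-12-01 to 2019-03-05: 95 days at 1.7% → €95,000 × 1.7% × 95/365 = €420.3425
2019-03-06 to 2019-03-24: 19 days at 3% → €95,000 × 3% × 19/365 = €148.3562
2019-03-25 to 2019-11-30: 251 days at 1.45% → €95,000 × 1.45% × 251/365 = €947.2671
Total = €1,515.9658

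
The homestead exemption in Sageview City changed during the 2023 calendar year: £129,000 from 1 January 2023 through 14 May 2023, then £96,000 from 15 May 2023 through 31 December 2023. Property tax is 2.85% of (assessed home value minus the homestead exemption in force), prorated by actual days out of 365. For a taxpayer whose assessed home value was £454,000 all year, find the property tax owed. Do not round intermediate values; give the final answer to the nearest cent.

£9,857.72

1 January – 14 May 2023: 134 days, exemption £129,000 → (£454,000 − £129,000) × 2.85% × 134/365 = £3,400.4795
15 May – 31 December 2023: 231 days, exemption £96,000 → (£454,000 − £96,000) × 2.85% × 231/365 = £6,457.2411
Total = £9,857.7205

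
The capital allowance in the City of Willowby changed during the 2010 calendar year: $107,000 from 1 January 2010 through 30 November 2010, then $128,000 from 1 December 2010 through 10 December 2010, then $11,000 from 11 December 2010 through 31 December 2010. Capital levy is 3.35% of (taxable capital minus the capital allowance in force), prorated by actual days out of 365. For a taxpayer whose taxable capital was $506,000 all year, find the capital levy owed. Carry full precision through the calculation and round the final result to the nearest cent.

1 January – 30 November 2010: 334 days, exemption $107,000 → ($506,000 − $107,000) × 3.35% × 334/365 = $12,231.2630
1 December – 10 December 2010: 10 days, exemption $128,000 → ($506,000 − $128,000) × 3.35% × 10/365 = $346.9315
11 December – 31 December 2010: 21 days, exemption $11,000 → ($506,000 − $11,000) × 3.35% × 21/365 = $954.0616
Total = $13,532.2562

$13,532.26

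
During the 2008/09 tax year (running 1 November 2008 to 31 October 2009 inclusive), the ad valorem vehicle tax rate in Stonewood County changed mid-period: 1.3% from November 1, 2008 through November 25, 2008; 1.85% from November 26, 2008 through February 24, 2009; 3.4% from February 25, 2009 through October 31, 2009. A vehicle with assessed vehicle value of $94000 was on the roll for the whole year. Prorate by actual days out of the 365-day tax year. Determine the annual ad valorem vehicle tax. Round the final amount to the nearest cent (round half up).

November 1 – November 25, 2008: 25 days at 1.3% → $94000 × 1.3% × 25/365 = $83.6986
November 26, 2008 – February 24, 2009: 91 days at 1.85% → $94000 × 1.85% × 91/365 = $433.5589
February 25 – October 31, 2009: 249 days at 3.4% → $94000 × 3.4% × 249/365 = $2180.2849
Total = $2697.5425

$2697.54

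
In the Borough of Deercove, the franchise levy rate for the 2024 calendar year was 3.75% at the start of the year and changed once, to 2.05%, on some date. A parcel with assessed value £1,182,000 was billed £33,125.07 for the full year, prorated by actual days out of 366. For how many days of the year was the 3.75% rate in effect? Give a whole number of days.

Let d = days at the first rate; then 366 − d days at the second rate.
£1,182,000 × [3.75%·d + 2.05%·(366−d)] / 366 = £33,125.07
Solving gives d = 162, so the new rate took effect on 11 Jun 2024.

162 days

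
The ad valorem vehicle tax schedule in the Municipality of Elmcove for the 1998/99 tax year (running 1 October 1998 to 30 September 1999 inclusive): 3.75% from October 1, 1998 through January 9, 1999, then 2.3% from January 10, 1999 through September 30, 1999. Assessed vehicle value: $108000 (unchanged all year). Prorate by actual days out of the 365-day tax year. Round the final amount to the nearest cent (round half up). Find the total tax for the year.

October 1, 1998 – January 9, 1999: 101 days at 3.75% → $108000 × 3.75% × 101/365 = $1120.6849
January 10 – September 30, 1999: 264 days at 2.3% → $108000 × 2.3% × 264/365 = $1796.6466
Total = $2917.3315

$2917.33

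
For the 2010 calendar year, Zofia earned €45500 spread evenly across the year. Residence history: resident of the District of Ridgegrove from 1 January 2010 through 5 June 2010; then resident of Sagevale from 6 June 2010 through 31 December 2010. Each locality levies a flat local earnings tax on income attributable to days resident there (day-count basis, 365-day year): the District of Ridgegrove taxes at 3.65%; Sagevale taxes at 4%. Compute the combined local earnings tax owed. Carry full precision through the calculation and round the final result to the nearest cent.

The District of Ridgegrove, 1 January – 5 June 2010: 156 days → €45500 × 3.65% × 156/365 = €709.8000
Sagevale, 6 June – 31 December 2010: 209 days → €45500 × 4% × 209/365 = €1042.1370
Total = €1751.9370

€1751.94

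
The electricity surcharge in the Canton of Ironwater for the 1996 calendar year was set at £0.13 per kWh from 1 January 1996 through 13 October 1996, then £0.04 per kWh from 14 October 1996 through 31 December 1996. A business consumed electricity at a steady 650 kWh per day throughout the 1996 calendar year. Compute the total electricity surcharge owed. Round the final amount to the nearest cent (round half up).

£26,305.50

1 January – 13 October 1996: 287 days × 650 kWh/day = 186,550 kWh at £0.13/kWh → £24,251.50
14 October – 31 December 1996: 79 days × 650 kWh/day = 51,350 kWh at £0.04/kWh → £2,054.00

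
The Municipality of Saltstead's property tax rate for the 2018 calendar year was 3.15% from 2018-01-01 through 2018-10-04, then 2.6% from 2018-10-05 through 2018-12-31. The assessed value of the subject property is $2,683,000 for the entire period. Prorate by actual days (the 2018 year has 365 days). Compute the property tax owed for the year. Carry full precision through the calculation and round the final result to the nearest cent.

2018-01-01 to 2018-10-04: 277 days at 3.15% → $2,683,000 × 3.15% × 277/365 = $64,138.4014
2018-10-05 to 2018-12-31: 88 days at 2.6% → $2,683,000 × 2.6% × 88/365 = $16,818.3671
Total = $80,956.7685

$80,956.77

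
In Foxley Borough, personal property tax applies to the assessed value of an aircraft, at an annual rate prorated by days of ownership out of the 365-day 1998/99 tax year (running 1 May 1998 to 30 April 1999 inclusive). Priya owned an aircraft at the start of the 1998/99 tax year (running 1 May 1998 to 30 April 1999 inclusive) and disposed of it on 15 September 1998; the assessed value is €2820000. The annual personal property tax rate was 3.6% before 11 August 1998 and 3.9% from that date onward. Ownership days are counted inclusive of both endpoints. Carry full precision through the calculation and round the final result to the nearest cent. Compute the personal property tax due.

1 May – 10 August 1998: 102 days at 3.6% → €2820000 × 3.6% × 102/365 = €28369.9726
11 August – 15 September 1998: 36 days at 3.9% → €2820000 × 3.9% × 36/365 = €10847.3425
Total = €39217.3151

€39217.32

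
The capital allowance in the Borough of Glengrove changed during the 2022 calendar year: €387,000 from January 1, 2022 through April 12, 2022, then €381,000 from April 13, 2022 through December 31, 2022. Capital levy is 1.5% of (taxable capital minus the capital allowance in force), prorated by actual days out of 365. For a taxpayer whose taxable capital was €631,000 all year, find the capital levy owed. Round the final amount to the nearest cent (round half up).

€3,724.85

January 1 – April 12, 2022: 102 days, exemption €387,000 → (€631,000 − €387,000) × 1.5% × 102/365 = €1,022.7945
April 13 – December 31, 2022: 263 days, exemption €381,000 → (€631,000 − €381,000) × 1.5% × 263/365 = €2,702.0548
Total = €3,724.8493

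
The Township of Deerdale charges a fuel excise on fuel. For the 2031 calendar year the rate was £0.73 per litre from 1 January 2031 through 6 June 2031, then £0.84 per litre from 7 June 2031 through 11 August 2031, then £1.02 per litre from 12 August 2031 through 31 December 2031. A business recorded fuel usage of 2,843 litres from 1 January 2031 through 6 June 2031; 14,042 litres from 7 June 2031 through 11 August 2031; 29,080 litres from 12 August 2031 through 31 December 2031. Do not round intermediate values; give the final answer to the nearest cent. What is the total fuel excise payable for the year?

1 January – 6 June 2031: 2,843 litres at £0.73/litre → £2,075.39
7 June – 11 August 2031: 14,042 litres at £0.84/litre → £11,795.28
12 August – 31 December 2031: 29,080 litres at £1.02/litre → £29,661.60

£43,532.27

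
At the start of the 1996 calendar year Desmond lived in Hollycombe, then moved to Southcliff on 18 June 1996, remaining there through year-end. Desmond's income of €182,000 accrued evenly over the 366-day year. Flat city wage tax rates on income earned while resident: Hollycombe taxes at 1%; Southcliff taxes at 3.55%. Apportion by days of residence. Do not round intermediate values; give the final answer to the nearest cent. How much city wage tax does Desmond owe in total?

Hollycombe, 1 January – 17 June 1996: 169 days → €182,000 × 1% × 169/366 = €840.3825
Southcliff, 18 June – 31 December 1996: 197 days → €182,000 × 3.55% × 197/366 = €3,477.6421
Total = €4,318.0246

€4,318.02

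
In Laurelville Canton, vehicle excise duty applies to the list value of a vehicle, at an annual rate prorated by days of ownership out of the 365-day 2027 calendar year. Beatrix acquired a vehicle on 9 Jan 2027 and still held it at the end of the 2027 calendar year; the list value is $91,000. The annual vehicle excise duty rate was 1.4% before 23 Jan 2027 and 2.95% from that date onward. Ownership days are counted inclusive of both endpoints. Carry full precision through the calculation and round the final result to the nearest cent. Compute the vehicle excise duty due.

9 Jan – 22 Jan 2027: 14 days at 1.4% → $91,000 × 1.4% × 14/365 = $48.8658
23 Jan – 31 Dec 2027: 343 days at 2.95% → $91,000 × 2.95% × 343/365 = $2,522.6945
Total = $2,571.5603

$2,571.56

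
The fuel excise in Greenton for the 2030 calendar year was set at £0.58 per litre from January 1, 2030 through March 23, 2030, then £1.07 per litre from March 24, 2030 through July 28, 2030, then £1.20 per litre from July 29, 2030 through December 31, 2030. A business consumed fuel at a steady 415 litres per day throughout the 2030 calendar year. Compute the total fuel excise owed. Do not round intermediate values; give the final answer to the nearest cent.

£153,819.75

January 1 – March 23, 2030: 82 days × 415 litres/day = 34,030 litres at £0.58/litre → £19,737.40
March 24 – July 28, 2030: 127 days × 415 litres/day = 52,705 litres at £1.07/litre → £56,394.35
July 29 – December 31, 2030: 156 days × 415 litres/day = 64,740 litres at £1.20/litre → £77,688.00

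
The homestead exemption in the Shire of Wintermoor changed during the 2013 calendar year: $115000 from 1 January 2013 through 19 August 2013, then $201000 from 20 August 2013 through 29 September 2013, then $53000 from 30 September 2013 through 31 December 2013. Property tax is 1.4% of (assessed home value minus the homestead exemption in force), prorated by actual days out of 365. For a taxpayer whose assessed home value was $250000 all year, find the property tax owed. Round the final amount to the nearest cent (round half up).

1 January – 19 August 2013: 231 days, exemption $115000 → ($250000 − $115000) × 1.4% × 231/365 = $1196.1370
20 August – 29 September 2013: 41 days, exemption $201000 → ($250000 − $201000) × 1.4% × 41/365 = $77.0575
30 September – 31 December 2013: 93 days, exemption $53000 → ($250000 − $53000) × 1.4% × 93/365 = $702.7233
Total = $1975.9178

$1975.92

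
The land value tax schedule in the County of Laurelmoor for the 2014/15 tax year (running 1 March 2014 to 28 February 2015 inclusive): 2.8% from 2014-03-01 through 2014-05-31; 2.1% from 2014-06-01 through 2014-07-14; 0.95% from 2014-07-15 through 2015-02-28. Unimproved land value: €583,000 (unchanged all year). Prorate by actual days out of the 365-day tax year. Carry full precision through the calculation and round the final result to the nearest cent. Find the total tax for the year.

2014-03-01 to 2014-05-31: 92 days at 2.8% → €583,000 × 2.8% × 92/365 = €4,114.5425
2014-06-01 to 2014-07-14: 44 days at 2.1% → €583,000 × 2.1% × 44/365 = €1,475.8685
2014-07-15 to 2015-02-28: 229 days at 0.95% → €583,000 × 0.95% × 229/365 = €3,474.8397
Total = €9,065.2507

€9,065.25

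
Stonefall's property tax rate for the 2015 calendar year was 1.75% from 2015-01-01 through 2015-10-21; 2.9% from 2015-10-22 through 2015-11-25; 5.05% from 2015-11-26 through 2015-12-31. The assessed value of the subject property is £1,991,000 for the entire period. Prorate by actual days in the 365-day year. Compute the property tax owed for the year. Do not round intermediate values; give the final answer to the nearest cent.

£43,518.35

2015-01-01 to 2015-10-21: 294 days at 1.75% → £1,991,000 × 1.75% × 294/365 = £28,064.9178
2015-10-22 to 2015-11-25: 35 days at 2.9% → £1,991,000 × 2.9% × 35/365 = £5,536.6164
2015-11-26 to 2015-12-31: 36 days at 5.05% → £1,991,000 × 5.05% × 36/365 = £9,916.8164
Total = £43,518.3507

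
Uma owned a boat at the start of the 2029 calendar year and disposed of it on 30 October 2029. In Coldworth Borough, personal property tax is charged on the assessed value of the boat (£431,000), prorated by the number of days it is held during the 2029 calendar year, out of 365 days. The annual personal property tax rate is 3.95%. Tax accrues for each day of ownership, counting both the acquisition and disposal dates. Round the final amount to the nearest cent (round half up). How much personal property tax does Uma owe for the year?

Days held (1 January – 30 October 2029): 303 out of 365
Tax = £431,000 × 3.95% × 303/365 = £14,132.6671

£14,132.67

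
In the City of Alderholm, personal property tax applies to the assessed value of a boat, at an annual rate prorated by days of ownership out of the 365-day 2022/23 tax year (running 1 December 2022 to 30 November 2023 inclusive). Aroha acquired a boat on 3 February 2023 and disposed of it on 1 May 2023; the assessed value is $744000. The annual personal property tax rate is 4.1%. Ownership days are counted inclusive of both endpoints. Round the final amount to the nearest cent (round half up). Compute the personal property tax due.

Days held (3 February – 1 May 2023): 88 out of 365
Tax = $744000 × 4.1% × 88/365 = $7354.3890

$7354.39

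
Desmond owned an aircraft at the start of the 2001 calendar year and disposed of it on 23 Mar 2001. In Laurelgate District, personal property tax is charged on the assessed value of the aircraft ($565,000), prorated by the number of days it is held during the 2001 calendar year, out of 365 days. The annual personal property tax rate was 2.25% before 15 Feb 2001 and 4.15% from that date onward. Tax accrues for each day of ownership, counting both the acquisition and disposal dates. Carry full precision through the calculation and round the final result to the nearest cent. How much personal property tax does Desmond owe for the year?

$3,944.16

1 Jan – 14 Feb 2001: 45 days at 2.25% → $565,000 × 2.25% × 45/365 = $1,567.2945
15 Feb – 23 Mar 2001: 37 days at 4.15% → $565,000 × 4.15% × 37/365 = $2,376.8699
Total = $3,944.1644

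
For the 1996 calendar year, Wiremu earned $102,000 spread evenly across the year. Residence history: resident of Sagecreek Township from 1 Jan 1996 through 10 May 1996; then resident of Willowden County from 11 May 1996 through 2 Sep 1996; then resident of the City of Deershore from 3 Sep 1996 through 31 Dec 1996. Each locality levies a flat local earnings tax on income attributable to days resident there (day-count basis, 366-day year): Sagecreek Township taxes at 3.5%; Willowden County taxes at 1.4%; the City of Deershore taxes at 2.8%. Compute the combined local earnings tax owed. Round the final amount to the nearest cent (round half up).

$2,662.87

Sagecreek Township, 1 Jan – 10 May 1996: 131 days → $102,000 × 3.5% × 131/366 = $1,277.7869
Willowden County, 11 May – 2 Sep 1996: 115 days → $102,000 × 1.4% × 115/366 = $448.6885
The City of Deershore, 3 Sep – 31 Dec 1996: 120 days → $102,000 × 2.8% × 120/366 = $936.3934
Total = $2,662.8689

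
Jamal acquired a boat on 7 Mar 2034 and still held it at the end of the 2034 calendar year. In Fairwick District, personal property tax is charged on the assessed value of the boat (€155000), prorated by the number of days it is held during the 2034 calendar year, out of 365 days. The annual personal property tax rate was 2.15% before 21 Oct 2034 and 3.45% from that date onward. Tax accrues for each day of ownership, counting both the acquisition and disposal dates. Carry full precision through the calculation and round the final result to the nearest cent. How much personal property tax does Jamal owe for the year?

€3136.52

7 Mar – 20 Oct 2034: 228 days at 2.15% → €155000 × 2.15% × 228/365 = €2081.6712
21 Oct – 31 Dec 2034: 72 days at 3.45% → €155000 × 3.45% × 72/365 = €1054.8493
Total = €3136.5205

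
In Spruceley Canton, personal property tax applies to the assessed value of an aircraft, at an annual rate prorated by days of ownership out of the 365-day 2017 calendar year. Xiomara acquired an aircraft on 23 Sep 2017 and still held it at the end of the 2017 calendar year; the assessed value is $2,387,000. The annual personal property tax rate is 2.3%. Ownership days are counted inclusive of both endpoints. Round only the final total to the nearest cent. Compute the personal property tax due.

Days held (23 Sep – 31 Dec 2017): 100 out of 365
Tax = $2,387,000 × 2.3% × 100/365 = $15,041.3699

$15,041.37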